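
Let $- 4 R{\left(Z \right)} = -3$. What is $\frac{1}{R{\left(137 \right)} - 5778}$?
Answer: $- \frac{4}{23109} \approx -0.00017309$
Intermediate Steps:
$R{\left(Z \right)} = \frac{3}{4}$ ($R{\left(Z \right)} = \left(- \frac{1}{4}\right) \left(-3\right) = \frac{3}{4}$)
$\frac{1}{R{\left(137 \right)} - 5778} = \frac{1}{\frac{3}{4} - 5778} = \frac{1}{- \frac{23109}{4}} = - \frac{4}{23109}$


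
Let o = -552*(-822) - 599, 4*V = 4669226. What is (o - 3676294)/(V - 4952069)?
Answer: 2148766/2523175 ≈ 0.85161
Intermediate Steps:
V = 2334613/2 (V = (¼)*4669226 = 2334613/2 ≈ 1.1673e+6)
o = 453145 (o = 453744 - 599 = 453145)
(o - 3676294)/(V - 4952069) = (453145 - 3676294)/(2334613/2 - 4952069) = -3223149/(-7569525/2) = -3223149*(-2/7569525) = 2148766/2523175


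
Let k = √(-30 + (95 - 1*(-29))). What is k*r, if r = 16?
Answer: 16*√94 ≈ 155.13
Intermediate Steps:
k = √94 (k = √(-30 + (95 + 29)) = √(-30 + 124) = √94 ≈ 9.6954)
k*r = √94*16 = 16*√94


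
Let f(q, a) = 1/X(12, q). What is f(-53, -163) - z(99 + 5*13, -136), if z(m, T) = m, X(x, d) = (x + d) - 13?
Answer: -8857/54 ≈ -164.02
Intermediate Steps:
X(x, d) = -13 + d + x (X(x, d) = (d + x) - 13 = -13 + d + x)
f(q, a) = 1/(-1 + q) (f(q, a) = 1/(-13 + q + 12) = 1/(-1 + q))
f(-53, -163) - z(99 + 5*13, -136) = 1/(-1 - 53) - (99 + 5*13) = 1/(-54) - (99 + 65) = -1/54 - 1*164 = -1/54 - 164 = -8857/54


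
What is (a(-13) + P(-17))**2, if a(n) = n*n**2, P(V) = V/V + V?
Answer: 4897369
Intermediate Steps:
P(V) = 1 + V
a(n) = n**3
(a(-13) + P(-17))**2 = ((-13)**3 + (1 - 17))**2 = (-2197 - 16)**2 = (-2213)**2 = 4897369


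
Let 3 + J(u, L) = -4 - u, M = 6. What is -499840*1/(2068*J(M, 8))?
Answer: 11360/611 ≈ 18.592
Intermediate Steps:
J(u, L) = -7 - u (J(u, L) = -3 + (-4 - u) = -7 - u)
-499840*1/(2068*J(M, 8)) = -499840*1/(2068*(-7 - 1*6)) = -499840*1/(2068*(-7 - 6)) = -499840/((47*(-13))*44) = -499840/((-611*44)) = -499840/(-26884) = -499840*(-1/26884) = 11360/611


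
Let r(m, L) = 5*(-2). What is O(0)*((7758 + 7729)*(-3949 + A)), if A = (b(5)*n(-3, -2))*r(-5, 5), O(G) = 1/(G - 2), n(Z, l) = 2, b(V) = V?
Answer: 62706863/2 ≈ 3.1353e+7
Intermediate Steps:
r(m, L) = -10
O(G) = 1/(-2 + G)
A = -100 (A = (5*2)*(-10) = 10*(-10) = -100)
O(0)*((7758 + 7729)*(-3949 + A)) = ((7758 + 7729)*(-3949 - 100))/(-2 + 0) = (15487*(-4049))/(-2) = -½*(-62706863) = 62706863/2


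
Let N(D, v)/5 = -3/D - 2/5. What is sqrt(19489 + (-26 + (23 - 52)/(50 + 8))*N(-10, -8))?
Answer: sqrt(78009)/2 ≈ 139.65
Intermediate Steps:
N(D, v) = -2 - 15/D (N(D, v) = 5*(-3/D - 2/5) = 5*(-2/5 - 3/D) = -2 - 15/D)
sqrt(19489 + (-26 + (23 - 52)/(50 + 8))*N(-10, -8)) = sqrt(19489 + (-26 + (23 - 52)/(50 + 8))*(-2 - 15/(-10))) = sqrt(19489 + (-26 - 29/58)*(-2 - 15*(-1/10))) = sqrt(19489 + (-26 - 29*1/58)*(-2 + 3/2)) = sqrt(19489 + (-26 - 1/2)*(-1/2)) = sqrt(19489 - 53/2*(-1/2)) = sqrt(19489 + 53/4) = sqrt(78009/4) = sqrt(78009)/2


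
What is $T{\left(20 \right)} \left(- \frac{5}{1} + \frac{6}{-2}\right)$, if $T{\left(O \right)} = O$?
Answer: $-160$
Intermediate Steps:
$T{\left(20 \right)} \left(- \frac{5}{1} + \frac{6}{-2}\right) = 20 \left(- \frac{5}{1} + \frac{6}{-2}\right) = 20 \left(\left(-5\right) 1 + 6 \left(- \frac{1}{2}\right)\right) = 20 \left(-5 - 3\right) = 20 \left(-8\right) = -160$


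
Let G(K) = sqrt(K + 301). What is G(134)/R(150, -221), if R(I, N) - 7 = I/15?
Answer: sqrt(435)/17 ≈ 1.2269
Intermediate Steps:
R(I, N) = 7 + I/15
G(K) = sqrt(301 + K)
G(134)/R(150, -221) = sqrt(301 + 134)/(7 + (1/15)*150) = sqrt(435)/(7 + 10) = sqrt(435)/17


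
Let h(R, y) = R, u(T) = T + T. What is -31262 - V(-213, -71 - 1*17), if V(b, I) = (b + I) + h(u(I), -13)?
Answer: -30785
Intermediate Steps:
u(T) = 2*T
V(b, I) = b + 3*I (V(b, I) = (b + I) + 2*I = (I + b) + 2*I = b + 3*I)
-31262 - V(-213, -71 - 1*17) = -31262 - (-213 + 3*(-71 - 1*17)) = -31262 - (-213 + 3*(-71 - 17)) = -31262 - (-213 + 3*(-88)) = -31262 - (-213 - 264) = -31262 - 1*(-477) = -31262 + 477 = -30785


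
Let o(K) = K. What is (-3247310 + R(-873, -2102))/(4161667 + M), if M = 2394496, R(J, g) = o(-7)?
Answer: -3247317/6556163 ≈ -0.49531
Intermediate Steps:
R(J, g) = -7
(-3247310 + R(-873, -2102))/(4161667 + M) = (-3247310 - 7)/(4161667 + 2394496) = -3247317/6556163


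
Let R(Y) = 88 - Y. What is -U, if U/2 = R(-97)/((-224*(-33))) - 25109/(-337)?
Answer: -185668073/1245552 ≈ -149.06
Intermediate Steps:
U = 185668073/1245552 (U = 2*((88 - 1*(-97))/((-224*(-33))) - 25109/(-337)) = 2*((88 + 97)/7392 - 25109*(-1/337)) = 2*(185*(1/7392) + 25109/337) = 2*(185/7392 + 25109/337) = 2*(185668073/2491104) = 185668073/1245552 ≈ 149.06)
-U = -1*185668073/1245552 = -185668073/1245552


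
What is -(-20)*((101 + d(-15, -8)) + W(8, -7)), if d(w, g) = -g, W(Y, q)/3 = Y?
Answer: 2660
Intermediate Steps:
W(Y, q) = 3*Y
-(-20)*((101 + d(-15, -8)) + W(8, -7)) = -(-20)*((101 - 1*(-8)) + 3*8) = -(-20)*((101 + 8) + 24) = -(-20)*(109 + 24) = -(-20)*133 = -4*(-665) = 2660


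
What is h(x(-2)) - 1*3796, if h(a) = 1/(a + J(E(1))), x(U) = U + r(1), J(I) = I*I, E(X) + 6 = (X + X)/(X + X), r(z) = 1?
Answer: -91103/24 ≈ -3796.0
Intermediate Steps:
E(X) = -5 (E(X) = -6 + (X + X)/(X + X) = -6 + (2*X)/((2*X)) = -6 + (2*X)*(1/(2*X)) = -6 + 1 = -5)
J(I) = I**2
x(U) = 1 + U (x(U) = U + 1 = 1 + U)
h(a) = 1/(25 + a) (h(a) = 1/(a + (-5)**2) = 1/(a + 25) = 1/(25 + a))
h(x(-2)) - 1*3796 = 1/(25 + (1 - 2)) - 1*3796 = 1/(25 - 1) - 3796 = 1/24 - 3796 = -91103/24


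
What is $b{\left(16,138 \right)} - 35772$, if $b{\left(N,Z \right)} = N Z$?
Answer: $-33564$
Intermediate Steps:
$b{\left(16,138 \right)} - 35772 = 16 \cdot 138 - 35772 = 2208 - 35772 = -33564$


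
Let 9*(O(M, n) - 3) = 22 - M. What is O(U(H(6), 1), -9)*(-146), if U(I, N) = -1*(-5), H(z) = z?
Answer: -6424/9 ≈ -713.78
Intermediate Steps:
U(I, N) = 5
O(M, n) = 49/9 - M/9 (O(M, n) = 3 + (22 - M)/9 = 3 + (22/9 - M/9) = 49/9 - M/9)
O(U(H(6), 1), -9)*(-146) = (49/9 - ⅑*5)*(-146) = (49/9 - 5/9)*(-146) = (44/9)*(-146) = -6424/9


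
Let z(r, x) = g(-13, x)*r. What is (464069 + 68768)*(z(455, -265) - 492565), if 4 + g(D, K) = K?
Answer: -327673441520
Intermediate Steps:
g(D, K) = -4 + K
z(r, x) = r*(-4 + x) (z(r, x) = (-4 + x)*r = r*(-4 + x))
(464069 + 68768)*(z(455, -265) - 492565) = (464069 + 68768)*(455*(-4 - 265) - 492565) = 532837*(455*(-269) - 492565) = 532837*(-122395 - 492565) = 532837*(-614960) = -327673441520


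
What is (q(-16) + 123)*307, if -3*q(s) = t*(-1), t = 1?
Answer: 113590/3 ≈ 37863.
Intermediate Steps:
q(s) = ⅓ (q(s) = -(-1)/3 = -⅓*(-1) = ⅓)
(q(-16) + 123)*307 = (⅓ + 123)*307 = (370/3)*307 = 113590/3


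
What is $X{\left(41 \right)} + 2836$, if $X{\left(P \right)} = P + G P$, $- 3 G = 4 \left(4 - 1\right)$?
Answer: $2713$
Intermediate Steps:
$G = -4$ ($G = - \frac{4 \left(4 - 1\right)}{3} = - \frac{4 \cdot 3}{3} = \left(- \frac{1}{3}\right) 12 = -4$)
$X{\left(P \right)} = - 3 P$ ($X{\left(P \right)} = P - 4 P = - 3 P$)
$X{\left(41 \right)} + 2836 = \left(-3\right) 41 + 2836 = -123 + 2836 = 2713$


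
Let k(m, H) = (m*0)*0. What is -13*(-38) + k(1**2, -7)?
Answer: 494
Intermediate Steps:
k(m, H) = 0 (k(m, H) = 0*0 = 0)
-13*(-38) + k(1**2, -7) = -13*(-38) + 0 = 494 + 0 = 494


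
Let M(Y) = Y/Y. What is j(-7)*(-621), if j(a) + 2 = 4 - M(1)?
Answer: -621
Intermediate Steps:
M(Y) = 1
j(a) = 1 (j(a) = -2 + (4 - 1*1) = -2 + (4 - 1) = -2 + 3 = 1)
j(-7)*(-621) = 1*(-621) = -621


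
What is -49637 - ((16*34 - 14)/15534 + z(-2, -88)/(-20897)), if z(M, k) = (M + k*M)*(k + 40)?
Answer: -8056502917052/162306999 ≈ -49637.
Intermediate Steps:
z(M, k) = (40 + k)*(M + M*k) (z(M, k) = (M + M*k)*(40 + k) = (40 + k)*(M + M*k))
-49637 - ((16*34 - 14)/15534 + z(-2, -88)/(-20897)) = -49637 - ((16*34 - 14)/15534 - 2*(40 + (-88)**2 + 41*(-88))/(-20897)) = -49637 - ((544 - 14)*(1/15534) - 2*(40 + 7744 - 3608)*(-1/20897)) = -49637 - (530*(1/15534) - 2*4176*(-1/20897)) = -49637 - (265/7767 - 8352*(-1/20897)) = -49637 - (265/7767 + 8352/20897) = -49637 - 1*70407689/162306999 = -49637 - 70407689/162306999 = -8056502917052/162306999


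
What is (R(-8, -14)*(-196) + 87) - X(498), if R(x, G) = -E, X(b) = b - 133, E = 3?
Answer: 310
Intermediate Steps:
X(b) = -133 + b
R(x, G) = -3 (R(x, G) = -1*3 = -3)
(R(-8, -14)*(-196) + 87) - X(498) = (-3*(-196) + 87) - (-133 + 498) = (588 + 87) - 1*365 = 675 - 365 = 310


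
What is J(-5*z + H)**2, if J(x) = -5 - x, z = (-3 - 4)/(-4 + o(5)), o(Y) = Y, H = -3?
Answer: 1369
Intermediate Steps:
z = -7 (z = (-3 - 4)/(-4 + 5) = -7/1 = -7*1 = -7)
J(-5*z + H)**2 = (-5 - (-5*(-7) - 3))**2 = (-5 - (35 - 3))**2 = (-5 - 1*32)**2 = (-5 - 32)**2 = (-37)**2 = 1369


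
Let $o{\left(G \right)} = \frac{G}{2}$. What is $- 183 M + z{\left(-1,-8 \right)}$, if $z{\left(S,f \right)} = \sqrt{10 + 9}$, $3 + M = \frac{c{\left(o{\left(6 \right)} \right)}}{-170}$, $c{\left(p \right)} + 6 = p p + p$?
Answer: $\frac{47214}{85} + \sqrt{19} \approx 559.82$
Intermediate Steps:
$o{\left(G \right)} = \frac{G}{2}$ ($o{\left(G \right)} = G \frac{1}{2} = \frac{G}{2}$)
$c{\left(p \right)} = -6 + p + p^{2}$ ($c{\left(p \right)} = -6 + \left(p p + p\right) = -6 + \left(p^{2} + p\right) = -6 + \left(p + p^{2}\right) = -6 + p + p^{2}$)
$M = - \frac{258}{85}$ ($M = -3 + \frac{-6 + \frac{1}{2} \cdot 6 + \left(\frac{1}{2} \cdot 6\right)^{2}}{-170} = -3 + \left(-6 + 3 + 3^{2}\right) \left(- \frac{1}{170}\right) = -3 + \left(-6 + 3 + 9\right) \left(- \frac{1}{170}\right) = -3 + 6 \left(- \frac{1}{170}\right) = -3 - \frac{3}{85} = - \frac{258}{85} \approx -3.0353$)
$z{\left(S,f \right)} = \sqrt{19}$
$- 183 M + z{\left(-1,-8 \right)} = \left(-183\right) \left(- \frac{258}{85}\right) + \sqrt{19} = \frac{47214}{85} + \sqrt{19}$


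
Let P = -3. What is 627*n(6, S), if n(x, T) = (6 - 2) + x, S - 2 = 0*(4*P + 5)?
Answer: 6270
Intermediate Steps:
S = 2 (S = 2 + 0*(4*(-3) + 5) = 2 + 0*(-12 + 5) = 2 + 0*(-7) = 2 + 0 = 2)
n(x, T) = 4 + x
627*n(6, S) = 627*(4 + 6) = 627*10 = 6270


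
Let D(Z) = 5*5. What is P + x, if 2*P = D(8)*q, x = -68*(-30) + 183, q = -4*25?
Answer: 973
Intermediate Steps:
D(Z) = 25
q = -100
x = 2223 (x = 2040 + 183 = 2223)
P = -1250 (P = (25*(-100))/2 = (1/2)*(-2500) = -1250)
P + x = -1250 + 2223 = 973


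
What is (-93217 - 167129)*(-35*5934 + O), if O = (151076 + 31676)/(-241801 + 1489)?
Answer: 541417516237628/10013 ≈ 5.4071e+10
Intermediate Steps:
O = -22844/30039 (O = 182752/(-240312) = 182752*(-1/240312) = -22844/30039 ≈ -0.76048)
(-93217 - 167129)*(-35*5934 + O) = (-93217 - 167129)*(-35*5934 - 22844/30039) = -260346*(-207690 - 22844/30039) = -260346*(-6238822754/30039) = 541417516237628/10013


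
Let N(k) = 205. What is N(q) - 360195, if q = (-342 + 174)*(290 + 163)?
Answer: -359990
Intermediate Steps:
q = -76104 (q = -168*453 = -76104)
N(q) - 360195 = 205 - 360195 = -359990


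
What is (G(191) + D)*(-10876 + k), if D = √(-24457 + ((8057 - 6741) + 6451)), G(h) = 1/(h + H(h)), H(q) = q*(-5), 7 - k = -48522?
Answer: -37653/764 + 37653*I*√16690 ≈ -49.284 + 4.8644e+6*I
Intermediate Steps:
k = 48529 (k = 7 - 1*(-48522) = 7 + 48522 = 48529)
H(q) = -5*q
G(h) = -1/(4*h) (G(h) = 1/(h - 5*h) = 1/(-4*h) = -1/(4*h))
D = I*√16690 (D = √(-24457 + (1316 + 6451)) = √(-24457 + 7767) = √(-16690) = I*√16690 ≈ 129.19*I)
(G(191) + D)*(-10876 + k) = (-¼/191 + I*√16690)*(-10876 + 48529) = (-¼*1/191 + I*√16690)*37653 = (-1/764 + I*√16690)*37653 = -37653/764 + 37653*I*√16690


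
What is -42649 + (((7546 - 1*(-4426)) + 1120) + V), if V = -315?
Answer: -29872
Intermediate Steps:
-42649 + (((7546 - 1*(-4426)) + 1120) + V) = -42649 + (((7546 - 1*(-4426)) + 1120) - 315) = -42649 + (((7546 + 4426) + 1120) - 315) = -42649 + ((11972 + 1120) - 315) = -42649 + (13092 - 315) = -42649 + 12777 = -29872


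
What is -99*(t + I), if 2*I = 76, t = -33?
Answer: -495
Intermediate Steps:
I = 38 (I = (½)*76 = 38)
-99*(t + I) = -99*(-33 + 38) = -99*5 = -495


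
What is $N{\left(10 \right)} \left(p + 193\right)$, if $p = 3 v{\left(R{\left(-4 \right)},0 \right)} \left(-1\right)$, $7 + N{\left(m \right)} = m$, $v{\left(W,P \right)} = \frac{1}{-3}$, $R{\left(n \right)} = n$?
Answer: $582$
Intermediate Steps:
$v{\left(W,P \right)} = - \frac{1}{3}$
$N{\left(m \right)} = -7 + m$
$p = 1$ ($p = 3 \left(- \frac{1}{3}\right) \left(-1\right) = \left(-1\right) \left(-1\right) = 1$)
$N{\left(10 \right)} \left(p + 193\right) = \left(-7 + 10\right) \left(1 + 193\right) = 3 \cdot 194 = 582$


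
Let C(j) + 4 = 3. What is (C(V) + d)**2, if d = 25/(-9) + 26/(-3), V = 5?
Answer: 12544/81 ≈ 154.86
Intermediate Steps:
C(j) = -1 (C(j) = -4 + 3 = -1)
d = -103/9 (d = 25*(-1/9) + 26*(-1/3) = -25/9 - 26/3 = -103/9 ≈ -11.444)
(C(V) + d)**2 = (-1 - 103/9)**2 = (-112/9)**2 = 12544/81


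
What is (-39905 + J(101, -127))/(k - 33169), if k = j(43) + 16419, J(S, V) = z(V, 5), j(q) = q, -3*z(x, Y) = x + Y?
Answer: 119593/50121 ≈ 2.3861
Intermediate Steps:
z(x, Y) = -Y/3 - x/3 (z(x, Y) = -(x + Y)/3 = -(Y + x)/3 = -Y/3 - x/3)
J(S, V) = -5/3 - V/3 (J(S, V) = -⅓*5 - V/3 = -5/3 - V/3)
k = 16462 (k = 43 + 16419 = 16462)
(-39905 + J(101, -127))/(k - 33169) = (-39905 + (-5/3 - ⅓*(-127)))/(16462 - 33169) = (-39905 + (-5/3 + 127/3))/(-16707) = (-39905 + 122/3)*(-1/16707) = -119593/3*(-1/16707) = 119593/50121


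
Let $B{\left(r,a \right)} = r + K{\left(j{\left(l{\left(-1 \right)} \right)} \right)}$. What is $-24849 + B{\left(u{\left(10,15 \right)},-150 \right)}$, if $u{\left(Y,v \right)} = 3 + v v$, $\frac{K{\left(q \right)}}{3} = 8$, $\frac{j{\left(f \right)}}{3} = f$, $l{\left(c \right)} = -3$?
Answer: $-24597$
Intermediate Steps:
$j{\left(f \right)} = 3 f$
$K{\left(q \right)} = 24$ ($K{\left(q \right)} = 3 \cdot 8 = 24$)
$u{\left(Y,v \right)} = 3 + v^{2}$
$B{\left(r,a \right)} = 24 + r$ ($B{\left(r,a \right)} = r + 24 = 24 + r$)
$-24849 + B{\left(u{\left(10,15 \right)},-150 \right)} = -24849 + \left(24 + \left(3 + 15^{2}\right)\right) = -24849 + \left(24 + \left(3 + 225\right)\right) = -24849 + \left(24 + 228\right) = -24849 + 252 = -24597$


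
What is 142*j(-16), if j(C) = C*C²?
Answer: -581632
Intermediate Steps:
j(C) = C³
142*j(-16) = 142*(-16)³ = 142*(-4096) = -581632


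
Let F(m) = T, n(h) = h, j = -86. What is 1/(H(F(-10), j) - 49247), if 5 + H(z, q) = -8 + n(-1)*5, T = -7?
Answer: -1/49265 ≈ -2.0298e-5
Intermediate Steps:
F(m) = -7
H(z, q) = -18 (H(z, q) = -5 + (-8 - 1*5) = -5 + (-8 - 5) = -5 - 13 = -18)
1/(H(F(-10), j) - 49247) = 1/(-18 - 49247) = 1/(-49265) = -1/49265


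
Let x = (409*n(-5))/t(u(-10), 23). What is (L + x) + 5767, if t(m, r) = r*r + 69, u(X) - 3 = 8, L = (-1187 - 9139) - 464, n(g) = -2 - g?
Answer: -3002527/598 ≈ -5020.9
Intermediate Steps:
L = -10790 (L = -10326 - 464 = -10790)
u(X) = 11 (u(X) = 3 + 8 = 11)
t(m, r) = 69 + r² (t(m, r) = r² + 69 = 69 + r²)
x = 1227/598 (x = (409*(-2 - 1*(-5)))/(69 + 23²) = (409*(-2 + 5))/(69 + 529) = (409*3)/598 = 1227*(1/598) = 1227/598 ≈ 2.0518)
(L + x) + 5767 = (-10790 + 1227/598) + 5767 = -6451193/598 + 5767 = -3002527/598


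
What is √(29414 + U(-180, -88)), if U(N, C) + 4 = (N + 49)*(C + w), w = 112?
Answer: √26266 ≈ 162.07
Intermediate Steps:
U(N, C) = -4 + (49 + N)*(112 + C) (U(N, C) = -4 + (N + 49)*(C + 112) = -4 + (49 + N)*(112 + C))
√(29414 + U(-180, -88)) = √(29414 + (5484 + 49*(-88) + 112*(-180) - 88*(-180))) = √(29414 + (5484 - 4312 - 20160 + 15840)) = √(29414 - 3148) = √26266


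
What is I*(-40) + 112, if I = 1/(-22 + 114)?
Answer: 2566/23 ≈ 111.57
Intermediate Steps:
I = 1/92 ≈ 0.010870
I*(-40) + 112 = (1/92)*(-40) + 112 = -10/23 + 112 = 2566/23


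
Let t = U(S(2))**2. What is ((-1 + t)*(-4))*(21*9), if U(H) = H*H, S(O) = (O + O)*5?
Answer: -120959244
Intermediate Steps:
S(O) = 10*O (S(O) = (2*O)*5 = 10*O)
U(H) = H**2
t = 160000 (t = ((10*2)**2)**2 = (20**2)**2 = 400**2 = 160000)
((-1 + t)*(-4))*(21*9) = ((-1 + 160000)*(-4))*(21*9) = (159999*(-4))*189 = -639996*189 = -120959244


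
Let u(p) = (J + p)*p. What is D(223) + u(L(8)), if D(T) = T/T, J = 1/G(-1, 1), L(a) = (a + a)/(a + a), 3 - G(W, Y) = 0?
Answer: 7/3 ≈ 2.3333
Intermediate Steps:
G(W, Y) = 3 (G(W, Y) = 3 - 1*0 = 3 + 0 = 3)
L(a) = 1 (L(a) = (2*a)/((2*a)) = (2*a)*(1/(2*a)) = 1)
J = ⅓ (J = 1/3 = ⅓ ≈ 0.33333)
D(T) = 1
u(p) = p*(⅓ + p) (u(p) = (⅓ + p)*p = p*(⅓ + p))
D(223) + u(L(8)) = 1 + 1*(⅓ + 1) = 1 + 1*(4/3) = 1 + 4/3 = 7/3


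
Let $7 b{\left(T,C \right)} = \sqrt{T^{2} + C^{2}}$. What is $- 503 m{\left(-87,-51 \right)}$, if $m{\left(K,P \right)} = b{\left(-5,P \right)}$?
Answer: $- \frac{503 \sqrt{2626}}{7} \approx -3682.3$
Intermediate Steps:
$b{\left(T,C \right)} = \frac{\sqrt{C^{2} + T^{2}}}{7}$ ($b{\left(T,C \right)} = \frac{\sqrt{T^{2} + C^{2}}}{7} = \frac{\sqrt{C^{2} + T^{2}}}{7}$)
$m{\left(K,P \right)} = \frac{\sqrt{25 + P^{2}}}{7}$ ($m{\left(K,P \right)} = \frac{\sqrt{P^{2} + \left(-5\right)^{2}}}{7} = \frac{\sqrt{P^{2} + 25}}{7} = \frac{\sqrt{25 + P^{2}}}{7}$)
$- 503 m{\left(-87,-51 \right)} = - 503 \frac{\sqrt{25 + \left(-51\right)^{2}}}{7} = - 503 \frac{\sqrt{25 + 2601}}{7} = - 503 \frac{\sqrt{2626}}{7} = - \frac{503 \sqrt{2626}}{7}$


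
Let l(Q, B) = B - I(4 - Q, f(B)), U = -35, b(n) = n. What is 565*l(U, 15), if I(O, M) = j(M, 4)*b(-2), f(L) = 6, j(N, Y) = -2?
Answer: 6215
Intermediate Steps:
I(O, M) = 4 (I(O, M) = -2*(-2) = 4)
l(Q, B) = -4 + B (l(Q, B) = B - 1*4 = B - 4 = -4 + B)
565*l(U, 15) = 565*(-4 + 15) = 565*11 = 6215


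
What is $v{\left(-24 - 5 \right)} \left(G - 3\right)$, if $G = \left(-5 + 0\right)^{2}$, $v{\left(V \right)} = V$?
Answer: $-638$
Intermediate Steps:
$G = 25$ ($G = \left(-5\right)^{2} = 25$)
$v{\left(-24 - 5 \right)} \left(G - 3\right) = \left(-24 - 5\right) \left(25 - 3\right) = \left(-29\right) 22 = -638$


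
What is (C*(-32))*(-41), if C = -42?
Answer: -55104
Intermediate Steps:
(C*(-32))*(-41) = -42*(-32)*(-41) = 1344*(-41) = -55104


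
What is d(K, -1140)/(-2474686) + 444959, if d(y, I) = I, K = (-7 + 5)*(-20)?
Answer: 550566904507/1237343 ≈ 4.4496e+5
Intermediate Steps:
K = 40 (K = -2*(-20) = 40)
d(K, -1140)/(-2474686) + 444959 = -1140/(-2474686) + 444959 = -1140*(-1/2474686) + 444959 = 570/1237343 + 444959 = 550566904507/1237343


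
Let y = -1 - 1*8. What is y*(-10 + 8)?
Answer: 18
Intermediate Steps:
y = -9 (y = -1 - 8 = -9)
y*(-10 + 8) = -9*(-10 + 8) = -9*(-2) = 18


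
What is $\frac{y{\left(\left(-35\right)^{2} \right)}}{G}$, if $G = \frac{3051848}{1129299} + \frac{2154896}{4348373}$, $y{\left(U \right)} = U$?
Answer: $\frac{6015501268645575}{15704095341208} \approx 383.05$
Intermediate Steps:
$G = \frac{15704095341208}{4910613280527}$ ($G = 3051848 \cdot \frac{1}{1129299} + 2154896 \cdot \frac{1}{4348373} = \frac{3051848}{1129299} + \frac{2154896}{4348373} = \frac{15704095341208}{4910613280527} \approx 3.198$)
$\frac{y{\left(\left(-35\right)^{2} \right)}}{G} = \frac{\left(-35\right)^{2}}{\frac{15704095341208}{4910613280527}} = 1225 \cdot \frac{4910613280527}{15704095341208} = \frac{6015501268645575}{15704095341208}$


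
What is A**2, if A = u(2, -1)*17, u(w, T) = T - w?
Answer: 2601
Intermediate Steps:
A = -51 (A = (-1 - 1*2)*17 = (-1 - 2)*17 = -3*17 = -51)
A**2 = (-51)**2 = 2601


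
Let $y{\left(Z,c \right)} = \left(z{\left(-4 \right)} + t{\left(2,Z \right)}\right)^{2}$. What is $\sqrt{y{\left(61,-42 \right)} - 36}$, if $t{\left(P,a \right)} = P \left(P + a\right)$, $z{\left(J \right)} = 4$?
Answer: $4 \sqrt{1054} \approx 129.86$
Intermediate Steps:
$y{\left(Z,c \right)} = \left(8 + 2 Z\right)^{2}$ ($y{\left(Z,c \right)} = \left(4 + 2 \left(2 + Z\right)\right)^{2} = \left(4 + \left(4 + 2 Z\right)\right)^{2} = \left(8 + 2 Z\right)^{2}$)
$\sqrt{y{\left(61,-42 \right)} - 36} = \sqrt{4 \left(4 + 61\right)^{2} - 36} = \sqrt{4 \cdot 65^{2} - 36} = \sqrt{4 \cdot 4225 - 36} = \sqrt{16900 - 36} = \sqrt{16864} = 4 \sqrt{1054}$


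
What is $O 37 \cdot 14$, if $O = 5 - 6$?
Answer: $-518$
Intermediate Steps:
$O = -1$ ($O = 5 - 6 = -1$)
$O 37 \cdot 14 = \left(-1\right) 37 \cdot 14 = \left(-37\right) 14 = -518$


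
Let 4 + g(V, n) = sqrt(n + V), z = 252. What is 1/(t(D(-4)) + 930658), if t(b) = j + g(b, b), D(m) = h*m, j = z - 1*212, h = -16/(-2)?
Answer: 465347/433095660850 - 2*I/216547830425 ≈ 1.0745e-6 - 9.2358e-12*I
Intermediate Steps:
h = 8 (h = -16*(-1/2) = 8)
j = 40 (j = 252 - 1*212 = 252 - 212 = 40)
g(V, n) = -4 + sqrt(V + n) (g(V, n) = -4 + sqrt(n + V) = -4 + sqrt(V + n))
D(m) = 8*m
t(b) = 36 + sqrt(2)*sqrt(b) (t(b) = 40 + (-4 + sqrt(b + b)) = 40 + (-4 + sqrt(2*b)) = 40 + (-4 + sqrt(2)*sqrt(b)) = 36 + sqrt(2)*sqrt(b))
1/(t(D(-4)) + 930658) = 1/((36 + sqrt(2)*sqrt(8*(-4))) + 930658) = 1/((36 + sqrt(2)*sqrt(-32)) + 930658) = 1/((36 + sqrt(2)*(4*I*sqrt(2))) + 930658) = 1/((36 + 8*I) + 930658) = 1/(930694 + 8*I) = (930694 - 8*I)/866191321700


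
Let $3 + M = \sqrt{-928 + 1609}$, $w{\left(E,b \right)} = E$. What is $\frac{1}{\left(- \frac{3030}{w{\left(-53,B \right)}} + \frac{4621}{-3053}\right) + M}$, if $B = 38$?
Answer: $\frac{1378653132250}{54764614222939} - \frac{26182152481 \sqrt{681}}{54764614222939} \approx 0.012698$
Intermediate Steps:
$M = -3 + \sqrt{681}$ ($M = -3 + \sqrt{-928 + 1609} = -3 + \sqrt{681} \approx 23.096$)
$\frac{1}{\left(- \frac{3030}{w{\left(-53,B \right)}} + \frac{4621}{-3053}\right) + M} = \frac{1}{\left(- \frac{3030}{-53} + \frac{4621}{-3053}\right) - \left(3 - \sqrt{681}\right)} = \frac{1}{\left(\left(-3030\right) \left(- \frac{1}{53}\right) + 4621 \left(- \frac{1}{3053}\right)\right) - \left(3 - \sqrt{681}\right)} = \frac{1}{\left(\frac{3030}{53} - \frac{4621}{3053}\right) - \left(3 - \sqrt{681}\right)} = \frac{1}{\frac{9005677}{161809} - \left(3 - \sqrt{681}\right)} = \frac{1}{\frac{8520250}{161809} + \sqrt{681}}$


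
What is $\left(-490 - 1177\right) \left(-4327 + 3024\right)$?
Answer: $2172101$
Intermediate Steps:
$\left(-490 - 1177\right) \left(-4327 + 3024\right) = \left(-1667\right) \left(-1303\right) = 2172101$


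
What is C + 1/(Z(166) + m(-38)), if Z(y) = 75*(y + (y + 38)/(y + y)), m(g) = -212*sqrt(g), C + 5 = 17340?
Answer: 18851769436375580/1087497510833 + 1460468*I*sqrt(38)/1087497510833 ≈ 17335.0 + 8.2786e-6*I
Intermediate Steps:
C = 17335 (C = -5 + 17340 = 17335)
Z(y) = 75*y + 75*(38 + y)/(2*y) (Z(y) = 75*(y + (38 + y)/((2*y))) = 75*(y + (38 + y)*(1/(2*y))) = 75*(y + (38 + y)/(2*y)) = 75*y + 75*(38 + y)/(2*y))
C + 1/(Z(166) + m(-38)) = 17335 + 1/((75/2 + 75*166 + 1425/166) - 212*I*sqrt(38)) = 17335 + 1/((75/2 + 12450 + 1425*(1/166)) - 212*I*sqrt(38)) = 17335 + 1/((75/2 + 12450 + 1425/166) - 212*I*sqrt(38)) = 17335 + 1/(1037175/83 - 212*I*sqrt(38))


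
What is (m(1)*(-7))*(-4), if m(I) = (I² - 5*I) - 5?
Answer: -252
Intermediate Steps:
m(I) = -5 + I² - 5*I
(m(1)*(-7))*(-4) = ((-5 + 1² - 5*1)*(-7))*(-4) = ((-5 + 1 - 5)*(-7))*(-4) = -9*(-7)*(-4) = 63*(-4) = -252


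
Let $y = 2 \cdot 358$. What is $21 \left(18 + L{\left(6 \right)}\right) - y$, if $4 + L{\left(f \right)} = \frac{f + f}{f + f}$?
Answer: $-401$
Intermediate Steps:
$L{\left(f \right)} = -3$ ($L{\left(f \right)} = -4 + \frac{f + f}{f + f} = -4 + \frac{2 f}{2 f} = -4 + 2 f \frac{1}{2 f} = -4 + 1 = -3$)
$y = 716$
$21 \left(18 + L{\left(6 \right)}\right) - y = 21 \left(18 - 3\right) - 716 = 21 \cdot 15 - 716 = 315 - 716 = -401$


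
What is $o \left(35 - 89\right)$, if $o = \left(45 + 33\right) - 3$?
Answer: $-4050$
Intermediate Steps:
$o = 75$ ($o = 78 - 3 = 75$)
$o \left(35 - 89\right) = 75 \left(35 - 89\right) = 75 \left(-54\right) = -4050$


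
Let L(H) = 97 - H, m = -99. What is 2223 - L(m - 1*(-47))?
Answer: 2074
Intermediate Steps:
2223 - L(m - 1*(-47)) = 2223 - (97 - (-99 - 1*(-47))) = 2223 - (97 - (-99 + 47)) = 2223 - (97 - 1*(-52)) = 2223 - (97 + 52) = 2223 - 1*149 = 2223 - 149 = 2074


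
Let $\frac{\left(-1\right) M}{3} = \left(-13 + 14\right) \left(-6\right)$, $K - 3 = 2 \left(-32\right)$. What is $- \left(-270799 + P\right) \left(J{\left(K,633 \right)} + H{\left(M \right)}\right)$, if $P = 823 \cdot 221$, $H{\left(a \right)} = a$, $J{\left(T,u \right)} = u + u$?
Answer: $114168144$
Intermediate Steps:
$K = -61$ ($K = 3 + 2 \left(-32\right) = 3 - 64 = -61$)
$J{\left(T,u \right)} = 2 u$
$M = 18$ ($M = - 3 \left(-13 + 14\right) \left(-6\right) = - 3 \cdot 1 \left(-6\right) = \left(-3\right) \left(-6\right) = 18$)
$P = 181883$
$- \left(-270799 + P\right) \left(J{\left(K,633 \right)} + H{\left(M \right)}\right) = - \left(-270799 + 181883\right) \left(2 \cdot 633 + 18\right) = - \left(-88916\right) \left(1266 + 18\right) = - \left(-88916\right) 1284 = \left(-1\right) \left(-114168144\right) = 114168144$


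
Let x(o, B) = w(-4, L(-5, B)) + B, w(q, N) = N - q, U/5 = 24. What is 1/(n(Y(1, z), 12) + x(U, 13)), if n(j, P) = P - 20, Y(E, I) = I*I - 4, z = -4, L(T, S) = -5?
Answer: 1/4 ≈ 0.25000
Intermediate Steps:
U = 120 (U = 5*24 = 120)
Y(E, I) = -4 + I**2 (Y(E, I) = I**2 - 4 = -4 + I**2)
n(j, P) = -20 + P
x(o, B) = -1 + B (x(o, B) = (-5 - 1*(-4)) + B = (-5 + 4) + B = -1 + B)
1/(n(Y(1, z), 12) + x(U, 13)) = 1/((-20 + 12) + (-1 + 13)) = 1/(-8 + 12) = 1/4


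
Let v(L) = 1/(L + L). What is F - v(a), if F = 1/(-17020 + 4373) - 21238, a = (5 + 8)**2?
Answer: -90785794253/4274686 ≈ -21238.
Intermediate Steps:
a = 169 (a = 13**2 = 169)
v(L) = 1/(2*L)
F = -268596987/12647 (F = 1/(-12647) - 21238 = -1/12647 - 21238 = -268596987/12647 ≈ -21238.)
F - v(a) = -268596987/12647 - 1/(2*169) = -268596987/12647 - 1*1/338 = -268596987/12647 - 1/338 = -90785794253/4274686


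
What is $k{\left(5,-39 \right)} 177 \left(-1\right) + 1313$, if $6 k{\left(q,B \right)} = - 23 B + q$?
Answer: $-25296$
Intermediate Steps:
$k{\left(q,B \right)} = - \frac{23 B}{6} + \frac{q}{6}$ ($k{\left(q,B \right)} = \frac{- 23 B + q}{6} = \frac{q - 23 B}{6} = - \frac{23 B}{6} + \frac{q}{6}$)
$k{\left(5,-39 \right)} 177 \left(-1\right) + 1313 = \left(\left(- \frac{23}{6}\right) \left(-39\right) + \frac{1}{6} \cdot 5\right) 177 \left(-1\right) + 1313 = \left(\frac{299}{2} + \frac{5}{6}\right) \left(-177\right) + 1313 = \frac{451}{3} \left(-177\right) + 1313 = -26609 + 1313 = -25296$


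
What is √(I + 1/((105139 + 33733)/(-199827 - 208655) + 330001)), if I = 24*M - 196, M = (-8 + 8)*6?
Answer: I*√98930232237354530601655/22466554935 ≈ 14.0*I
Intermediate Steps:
M = 0 (M = 0*6 = 0)
I = -196 (I = 24*0 - 196 = 0 - 196 = -196)
√(I + 1/((105139 + 33733)/(-199827 - 208655) + 330001)) = √(-196 + 1/((105139 + 33733)/(-199827 - 208655) + 330001)) = √(-196 + 1/(138872/(-408482) + 330001)) = √(-196 + 1/(138872*(-1/408482) + 330001)) = √(-196 + 1/(-69436/204241 + 330001)) = √(-196 + 1/(67399664805/204241)) = √(-196 + 204241/67399664805) = √(-13210334097539/67399664805) = I*√98930232237354530601655/22466554935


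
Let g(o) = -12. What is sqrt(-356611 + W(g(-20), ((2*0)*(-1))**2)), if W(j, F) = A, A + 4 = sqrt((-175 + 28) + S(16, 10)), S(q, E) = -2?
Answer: sqrt(-356615 + I*sqrt(149)) ≈ 0.01 + 597.17*I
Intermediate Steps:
A = -4 + I*sqrt(149) (A = -4 + sqrt((-175 + 28) - 2) = -4 + sqrt(-147 - 2) = -4 + sqrt(-149) = -4 + I*sqrt(149) ≈ -4.0 + 12.207*I)
W(j, F) = -4 + I*sqrt(149)
sqrt(-356611 + W(g(-20), ((2*0)*(-1))**2)) = sqrt(-356611 + (-4 + I*sqrt(149))) = sqrt(-356615 + I*sqrt(149))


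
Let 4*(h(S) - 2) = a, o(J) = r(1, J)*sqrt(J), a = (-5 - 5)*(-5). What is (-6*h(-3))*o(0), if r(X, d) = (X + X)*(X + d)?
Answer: 0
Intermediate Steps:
a = 50 (a = -10*(-5) = 50)
r(X, d) = 2*X*(X + d) (r(X, d) = (2*X)*(X + d) = 2*X*(X + d))
o(J) = sqrt(J)*(2 + 2*J) (o(J) = (2*1*(1 + J))*sqrt(J) = (2 + 2*J)*sqrt(J) = sqrt(J)*(2 + 2*J))
h(S) = 29/2 (h(S) = 2 + (1/4)*50 = 2 + 25/2 = 29/2)
(-6*h(-3))*o(0) = (-6*29/2)*(2*sqrt(0)*(1 + 0)) = -174*0 = -87*0 = 0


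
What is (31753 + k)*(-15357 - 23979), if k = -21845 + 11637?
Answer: -847494120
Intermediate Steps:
k = -10208
(31753 + k)*(-15357 - 23979) = (31753 - 10208)*(-15357 - 23979) = 21545*(-39336) = -847494120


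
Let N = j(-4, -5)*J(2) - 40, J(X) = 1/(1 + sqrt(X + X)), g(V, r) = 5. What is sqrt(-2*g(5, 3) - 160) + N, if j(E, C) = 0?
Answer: -40 + I*sqrt(170) ≈ -40.0 + 13.038*I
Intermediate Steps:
J(X) = 1/(1 + sqrt(2)*sqrt(X)) (J(X) = 1/(1 + sqrt(2*X)) = 1/(1 + sqrt(2)*sqrt(X)))
N = -40 (N = 0/(1 + sqrt(2)*sqrt(2)) - 40 = 0/(1 + 2) - 40 = 0/3 - 40 = 0*(1/3) - 40 = 0 - 40 = -40)
sqrt(-2*g(5, 3) - 160) + N = sqrt(-2*5 - 160) - 40 = sqrt(-10 - 160) - 40 = sqrt(-170) - 40 = I*sqrt(170) - 40 = -40 + I*sqrt(170)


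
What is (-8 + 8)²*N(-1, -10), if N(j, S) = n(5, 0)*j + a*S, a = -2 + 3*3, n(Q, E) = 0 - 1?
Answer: 0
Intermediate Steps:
n(Q, E) = -1
a = 7 (a = -2 + 9 = 7)
N(j, S) = -j + 7*S
(-8 + 8)²*N(-1, -10) = (-8 + 8)²*(-1*(-1) + 7*(-10)) = 0²*(1 - 70) = 0*(-69) = 0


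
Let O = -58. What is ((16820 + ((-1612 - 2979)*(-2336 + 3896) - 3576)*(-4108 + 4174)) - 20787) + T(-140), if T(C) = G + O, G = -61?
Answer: -472929462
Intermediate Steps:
T(C) = -119 (T(C) = -61 - 58 = -119)
((16820 + ((-1612 - 2979)*(-2336 + 3896) - 3576)*(-4108 + 4174)) - 20787) + T(-140) = ((16820 + ((-1612 - 2979)*(-2336 + 3896) - 3576)*(-4108 + 4174)) - 20787) - 119 = ((16820 + (-4591*1560 - 3576)*66) - 20787) - 119 = ((16820 + (-7161960 - 3576)*66) - 20787) - 119 = ((16820 - 7165536*66) - 20787) - 119 = ((16820 - 472925376) - 20787) - 119 = (-472908556 - 20787) - 119 = -472929343 - 119 = -472929462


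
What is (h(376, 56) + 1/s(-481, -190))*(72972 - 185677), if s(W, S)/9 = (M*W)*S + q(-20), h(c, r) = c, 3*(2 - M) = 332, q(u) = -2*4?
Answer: -3787641882730655/89379492 ≈ -4.2377e+7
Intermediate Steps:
q(u) = -8
M = -326/3 (M = 2 - ⅓*332 = 2 - 332/3 = -326/3 ≈ -108.67)
s(W, S) = -72 - 978*S*W (s(W, S) = 9*((-326*W/3)*S - 8) = 9*(-326*S*W/3 - 8) = 9*(-8 - 326*S*W/3) = -72 - 978*S*W)
(h(376, 56) + 1/s(-481, -190))*(72972 - 185677) = (376 + 1/(-72 - 978*(-190)*(-481)))*(72972 - 185677) = (376 + 1/(-72 - 89379420))*(-112705) = (376 + 1/(-89379492))*(-112705) = (376 - 1/89379492)*(-112705) = (33606688991/89379492)*(-112705) = -3787641882730655/89379492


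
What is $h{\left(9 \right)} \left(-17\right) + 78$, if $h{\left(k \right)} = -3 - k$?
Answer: $282$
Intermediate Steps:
$h{\left(9 \right)} \left(-17\right) + 78 = \left(-3 - 9\right) \left(-17\right) + 78 = \left(-12\right) \left(-17\right) + 78 = 204 + 78 = 282$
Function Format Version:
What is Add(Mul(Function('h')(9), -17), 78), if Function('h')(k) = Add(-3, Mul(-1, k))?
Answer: 282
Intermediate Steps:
Add(Mul(Function('h')(9), -17), 78) = Add(Mul(Add(-3, Mul(-1, 9)), -17), 78) = Add(Mul(Add(-3, -9), -17), 78) = Add(Mul(-12, -17), 78) = Add(204, 78) = 282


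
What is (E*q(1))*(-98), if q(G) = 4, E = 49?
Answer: -19208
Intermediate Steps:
(E*q(1))*(-98) = (49*4)*(-98) = 196*(-98) = -19208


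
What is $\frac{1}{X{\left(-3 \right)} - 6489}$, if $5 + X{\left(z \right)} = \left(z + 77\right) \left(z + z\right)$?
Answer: $- \frac{1}{6938} \approx -0.00014413$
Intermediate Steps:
$X{\left(z \right)} = -5 + 2 z \left(77 + z\right)$ ($X{\left(z \right)} = -5 + \left(z + 77\right) \left(z + z\right) = -5 + \left(77 + z\right) 2 z = -5 + 2 z \left(77 + z\right)$)
$\frac{1}{X{\left(-3 \right)} - 6489} = \frac{1}{\left(-5 + 2 \left(-3\right)^{2} + 154 \left(-3\right)\right) - 6489} = \frac{1}{\left(-5 + 2 \cdot 9 - 462\right) - 6489} = \frac{1}{\left(-5 + 18 - 462\right) - 6489} = \frac{1}{-449 - 6489} = \frac{1}{-6938} = - \frac{1}{6938}$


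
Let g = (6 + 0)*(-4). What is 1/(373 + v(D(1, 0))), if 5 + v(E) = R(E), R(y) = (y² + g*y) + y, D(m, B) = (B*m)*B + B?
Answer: 1/368 ≈ 0.0027174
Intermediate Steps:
g = -24 (g = 6*(-4) = -24)
D(m, B) = B + m*B² (D(m, B) = m*B² + B = B + m*B²)
R(y) = y² - 23*y (R(y) = (y² - 24*y) + y = y² - 23*y)
v(E) = -5 + E*(-23 + E)
1/(373 + v(D(1, 0))) = 1/(373 + (-5 + (0*(1 + 0*1))*(-23 + 0*(1 + 0*1)))) = 1/(373 + (-5 + (0*(1 + 0))*(-23 + 0*(1 + 0)))) = 1/(373 + (-5 + (0*1)*(-23 + 0*1))) = 1/(373 + (-5 + 0*(-23 + 0))) = 1/(373 + (-5 + 0*(-23))) = 1/(373 + (-5 + 0)) = 1/(373 - 5) = 1/368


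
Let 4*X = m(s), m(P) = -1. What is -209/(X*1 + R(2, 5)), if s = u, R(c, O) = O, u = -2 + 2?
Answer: -44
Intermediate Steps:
u = 0
s = 0
X = -¼ (X = (¼)*(-1) = -¼ ≈ -0.25000)
-209/(X*1 + R(2, 5)) = -209/(-¼*1 + 5) = -209/(-¼ + 5) = -209/(19/4) = (4/19)*(-209) = -44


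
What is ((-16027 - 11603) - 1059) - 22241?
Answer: -50930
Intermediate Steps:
((-16027 - 11603) - 1059) - 22241 = (-27630 - 1059) - 22241 = -28689 - 22241 = -50930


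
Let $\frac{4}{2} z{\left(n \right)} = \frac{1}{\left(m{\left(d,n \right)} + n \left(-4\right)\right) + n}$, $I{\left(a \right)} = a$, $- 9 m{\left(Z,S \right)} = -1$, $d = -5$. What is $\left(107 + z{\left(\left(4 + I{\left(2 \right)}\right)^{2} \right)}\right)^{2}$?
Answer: $\frac{43174606225}{3771364} \approx 11448.0$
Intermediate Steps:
$m{\left(Z,S \right)} = \frac{1}{9}$ ($m{\left(Z,S \right)} = \left(- \frac{1}{9}\right) \left(-1\right) = \frac{1}{9}$)
$z{\left(n \right)} = \frac{1}{2 \left(\frac{1}{9} - 3 n\right)}$ ($z{\left(n \right)} = \frac{1}{2 \left(\left(\frac{1}{9} + n \left(-4\right)\right) + n\right)} = \frac{1}{2 \left(\left(\frac{1}{9} - 4 n\right) + n\right)} = \frac{1}{2 \left(\frac{1}{9} - 3 n\right)}$)
$\left(107 + z{\left(\left(4 + I{\left(2 \right)}\right)^{2} \right)}\right)^{2} = \left(107 - \frac{9}{-2 + 54 \left(4 + 2\right)^{2}}\right)^{2} = \left(107 - \frac{9}{-2 + 54 \cdot 6^{2}}\right)^{2} = \left(107 - \frac{9}{-2 + 54 \cdot 36}\right)^{2} = \left(107 - \frac{9}{-2 + 1944}\right)^{2} = \left(107 - \frac{9}{1942}\right)^{2} = \left(\frac{207785}{1942}\right)^{2} = \frac{43174606225}{3771364}$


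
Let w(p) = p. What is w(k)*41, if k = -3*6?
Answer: -738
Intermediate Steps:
k = -18
w(k)*41 = -18*41 = -738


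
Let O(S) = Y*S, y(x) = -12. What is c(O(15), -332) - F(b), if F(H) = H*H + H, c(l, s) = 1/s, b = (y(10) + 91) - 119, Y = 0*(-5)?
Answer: -517921/332 ≈ -1560.0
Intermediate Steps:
Y = 0
b = -40 (b = (-12 + 91) - 119 = 79 - 119 = -40)
O(S) = 0 (O(S) = 0*S = 0)
F(H) = H + H² (F(H) = H² + H = H + H²)
c(O(15), -332) - F(b) = 1/(-332) - (-40)*(1 - 40) = -1/332 - (-40)*(-39) = -1/332 - 1*1560 = -1/332 - 1560 = -517921/332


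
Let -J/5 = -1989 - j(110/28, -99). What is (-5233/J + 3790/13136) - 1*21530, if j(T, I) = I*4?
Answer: -1126342280269/52314120 ≈ -21530.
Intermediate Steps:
j(T, I) = 4*I
J = 7965 (J = -5*(-1989 - 4*(-99)) = -5*(-1989 - 1*(-396)) = -5*(-1989 + 396) = -5*(-1593) = 7965)
(-5233/J + 3790/13136) - 1*21530 = (-5233/7965 + 3790/13136) - 1*21530 = (-5233*1/7965 + 3790*(1/13136)) - 21530 = (-5233/7965 + 1895/6568) - 21530 = -19276669/52314120 - 21530 = -1126342280269/52314120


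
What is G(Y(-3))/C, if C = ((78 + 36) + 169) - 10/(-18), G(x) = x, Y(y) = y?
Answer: -27/2552 ≈ -0.010580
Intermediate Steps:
C = 2552/9 (C = (114 + 169) - 10*(-1/18) = 283 + 5/9 = 2552/9 ≈ 283.56)
G(Y(-3))/C = -3/2552/9 = -3*9/2552 = -27/2552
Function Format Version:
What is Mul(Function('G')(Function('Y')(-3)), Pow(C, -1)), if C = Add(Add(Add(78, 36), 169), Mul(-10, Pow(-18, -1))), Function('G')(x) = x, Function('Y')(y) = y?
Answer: Rational(-27, 2552) ≈ -0.010580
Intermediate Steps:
C = Rational(2552, 9) (C = Add(Add(114, 169), Mul(-10, Rational(-1, 18))) = Add(283, Rational(5, 9)) = Rational(2552, 9) ≈ 283.56)
Mul(Function('G')(Function('Y')(-3)), Pow(C, -1)) = Mul(-3, Pow(Rational(2552, 9), -1)) = Mul(-3, Rational(9, 2552)) = Rational(-27, 2552)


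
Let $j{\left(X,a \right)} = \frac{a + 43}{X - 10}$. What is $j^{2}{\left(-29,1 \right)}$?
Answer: $\frac{1936}{1521} \approx 1.2728$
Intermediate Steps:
$j{\left(X,a \right)} = \frac{43 + a}{-10 + X}$ ($j{\left(X,a \right)} = \frac{43 + a}{X - 10} = \frac{43 + a}{-10 + X}$)
$j^{2}{\left(-29,1 \right)} = \left(\frac{43 + 1}{-10 - 29}\right)^{2} = \left(\frac{1}{-39} \cdot 44\right)^{2} = \left(\left(- \frac{1}{39}\right) 44\right)^{2} = \left(- \frac{44}{39}\right)^{2} = \frac{1936}{1521}$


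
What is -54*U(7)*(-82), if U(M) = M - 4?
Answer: 13284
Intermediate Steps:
U(M) = -4 + M
-54*U(7)*(-82) = -54*(-4 + 7)*(-82) = -54*3*(-82) = -162*(-82) = 13284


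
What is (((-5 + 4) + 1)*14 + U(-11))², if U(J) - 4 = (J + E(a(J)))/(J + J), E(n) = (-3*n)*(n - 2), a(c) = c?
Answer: 576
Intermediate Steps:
E(n) = -3*n*(-2 + n) (E(n) = (-3*n)*(-2 + n) = -3*n*(-2 + n))
U(J) = 4 + (J + 3*J*(2 - J))/(2*J) (U(J) = 4 + (J + 3*J*(2 - J))/(J + J) = 4 + (J + 3*J*(2 - J))/((2*J)) = 4 + (J + 3*J*(2 - J))*(1/(2*J)) = 4 + (J + 3*J*(2 - J))/(2*J))
(((-5 + 4) + 1)*14 + U(-11))² = (((-5 + 4) + 1)*14 + (15/2 - 3/2*(-11)))² = ((-1 + 1)*14 + (15/2 + 33/2))² = (0*14 + 24)² = (0 + 24)² = 24² = 576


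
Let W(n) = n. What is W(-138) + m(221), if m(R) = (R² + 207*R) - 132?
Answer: 94318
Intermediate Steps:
m(R) = -132 + R² + 207*R
W(-138) + m(221) = -138 + (-132 + 221² + 207*221) = -138 + (-132 + 48841 + 45747) = -138 + 94456 = 94318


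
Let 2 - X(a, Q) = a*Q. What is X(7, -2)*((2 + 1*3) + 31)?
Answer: 576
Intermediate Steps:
X(a, Q) = 2 - Q*a (X(a, Q) = 2 - a*Q = 2 - Q*a)
X(7, -2)*((2 + 1*3) + 31) = (2 - 1*(-2)*7)*((2 + 1*3) + 31) = (2 + 14)*((2 + 3) + 31) = 16*(5 + 31) = 16*36 = 576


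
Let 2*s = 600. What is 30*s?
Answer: 9000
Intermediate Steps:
s = 300 (s = (1/2)*600 = 300)
30*s = 30*300 = 9000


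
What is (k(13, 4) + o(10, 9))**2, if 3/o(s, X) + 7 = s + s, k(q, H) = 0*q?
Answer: 9/169 ≈ 0.053254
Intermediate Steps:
k(q, H) = 0
o(s, X) = 3/(-7 + 2*s) (o(s, X) = 3/(-7 + (s + s)) = 3/(-7 + 2*s))
(k(13, 4) + o(10, 9))**2 = (0 + 3/(-7 + 2*10))**2 = (0 + 3/(-7 + 20))**2 = (0 + 3/13)**2 = (3/13)**2 = 9/169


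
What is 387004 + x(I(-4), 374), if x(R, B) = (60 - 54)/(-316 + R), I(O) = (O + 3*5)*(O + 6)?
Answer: 18963195/49 ≈ 3.8700e+5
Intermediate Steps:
I(O) = (6 + O)*(15 + O) (I(O) = (O + 15)*(6 + O) = (15 + O)*(6 + O) = (6 + O)*(15 + O))
x(R, B) = 6/(-316 + R)
387004 + x(I(-4), 374) = 387004 + 6/(-316 + (90 + (-4)² + 21*(-4))) = 387004 + 6/(-316 + (90 + 16 - 84)) = 387004 + 6/(-316 + 22) = 387004 + 6/(-294) = 387004 + 6*(-1/294) = 387004 - 1/49 = 18963195/49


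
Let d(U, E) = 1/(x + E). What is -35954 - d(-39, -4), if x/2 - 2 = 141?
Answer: -10139029/282 ≈ -35954.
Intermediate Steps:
x = 286 (x = 4 + 2*141 = 4 + 282 = 286)
d(U, E) = 1/(286 + E)
-35954 - d(-39, -4) = -35954 - 1/(286 - 4) = -35954 - 1/282 = -10139029/282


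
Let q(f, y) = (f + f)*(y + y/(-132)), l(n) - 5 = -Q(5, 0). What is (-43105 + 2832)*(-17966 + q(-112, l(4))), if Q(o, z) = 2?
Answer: 8254434626/11 ≈ 7.5040e+8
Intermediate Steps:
l(n) = 3 (l(n) = 5 - 1*2 = 5 - 2 = 3)
q(f, y) = 131*f*y/66 (q(f, y) = (2*f)*(y + y*(-1/132)) = (2*f)*(y - y/132) = (2*f)*(131*y/132) = 131*f*y/66)
(-43105 + 2832)*(-17966 + q(-112, l(4))) = (-43105 + 2832)*(-17966 + (131/66)*(-112)*3) = -40273*(-17966 - 7336/11) = -40273*(-204962/11) = 8254434626/11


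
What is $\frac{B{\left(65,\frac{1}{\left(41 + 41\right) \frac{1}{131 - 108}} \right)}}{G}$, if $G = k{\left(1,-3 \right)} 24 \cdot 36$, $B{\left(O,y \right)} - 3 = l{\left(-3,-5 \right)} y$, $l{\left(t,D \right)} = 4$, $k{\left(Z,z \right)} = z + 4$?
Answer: $\frac{169}{35424} \approx 0.0047708$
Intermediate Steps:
$k{\left(Z,z \right)} = 4 + z$
$B{\left(O,y \right)} = 3 + 4 y$
$G = 864$ ($G = \left(4 - 3\right) 24 \cdot 36 = 1 \cdot 24 \cdot 36 = 24 \cdot 36 = 864$)
$\frac{B{\left(65,\frac{1}{\left(41 + 41\right) \frac{1}{131 - 108}} \right)}}{G} = \frac{3 + \frac{4}{\left(41 + 41\right) \frac{1}{131 - 108}}}{864} = \left(3 + \frac{4}{82 \frac{1}{131 - 108}}\right) \frac{1}{864} = \left(3 + \frac{4}{82 \cdot \frac{1}{23}}\right) \frac{1}{864} = \left(3 + \frac{4}{\frac{82}{23}}\right) \frac{1}{864} = \left(3 + 4 \cdot \frac{23}{82}\right) \frac{1}{864} = \left(3 + \frac{46}{41}\right) \frac{1}{864} = \frac{169}{41} \cdot \frac{1}{864} = \frac{169}{35424}$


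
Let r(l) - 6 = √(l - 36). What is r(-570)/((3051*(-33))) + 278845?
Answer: 9358317043/33561 - I*√606/100683 ≈ 2.7885e+5 - 0.0002445*I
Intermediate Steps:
r(l) = 6 + √(-36 + l) (r(l) = 6 + √(l - 36) = 6 + √(-36 + l))
r(-570)/((3051*(-33))) + 278845 = (6 + √(-36 - 570))/((3051*(-33))) + 278845 = (6 + √(-606))/(-100683) + 278845 = (6 + I*√606)*(-1/100683) + 278845 = (-2/33561 - I*√606/100683) + 278845 = 9358317043/33561 - I*√606/100683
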